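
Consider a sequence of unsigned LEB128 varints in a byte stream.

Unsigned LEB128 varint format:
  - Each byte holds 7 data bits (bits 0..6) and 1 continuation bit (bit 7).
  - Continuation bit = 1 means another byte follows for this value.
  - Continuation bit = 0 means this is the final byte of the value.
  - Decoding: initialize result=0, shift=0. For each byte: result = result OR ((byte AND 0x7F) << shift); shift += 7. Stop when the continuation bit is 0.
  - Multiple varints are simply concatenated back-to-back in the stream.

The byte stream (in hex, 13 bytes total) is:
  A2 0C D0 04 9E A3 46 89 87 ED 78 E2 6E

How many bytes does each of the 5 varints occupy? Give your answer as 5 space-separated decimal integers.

Answer: 2 2 3 4 2

Derivation:
  byte[0]=0xA2 cont=1 payload=0x22=34: acc |= 34<<0 -> acc=34 shift=7
  byte[1]=0x0C cont=0 payload=0x0C=12: acc |= 12<<7 -> acc=1570 shift=14 [end]
Varint 1: bytes[0:2] = A2 0C -> value 1570 (2 byte(s))
  byte[2]=0xD0 cont=1 payload=0x50=80: acc |= 80<<0 -> acc=80 shift=7
  byte[3]=0x04 cont=0 payload=0x04=4: acc |= 4<<7 -> acc=592 shift=14 [end]
Varint 2: bytes[2:4] = D0 04 -> value 592 (2 byte(s))
  byte[4]=0x9E cont=1 payload=0x1E=30: acc |= 30<<0 -> acc=30 shift=7
  byte[5]=0xA3 cont=1 payload=0x23=35: acc |= 35<<7 -> acc=4510 shift=14
  byte[6]=0x46 cont=0 payload=0x46=70: acc |= 70<<14 -> acc=1151390 shift=21 [end]
Varint 3: bytes[4:7] = 9E A3 46 -> value 1151390 (3 byte(s))
  byte[7]=0x89 cont=1 payload=0x09=9: acc |= 9<<0 -> acc=9 shift=7
  byte[8]=0x87 cont=1 payload=0x07=7: acc |= 7<<7 -> acc=905 shift=14
  byte[9]=0xED cont=1 payload=0x6D=109: acc |= 109<<14 -> acc=1786761 shift=21
  byte[10]=0x78 cont=0 payload=0x78=120: acc |= 120<<21 -> acc=253445001 shift=28 [end]
Varint 4: bytes[7:11] = 89 87 ED 78 -> value 253445001 (4 byte(s))
  byte[11]=0xE2 cont=1 payload=0x62=98: acc |= 98<<0 -> acc=98 shift=7
  byte[12]=0x6E cont=0 payload=0x6E=110: acc |= 110<<7 -> acc=14178 shift=14 [end]
Varint 5: bytes[11:13] = E2 6E -> value 14178 (2 byte(s))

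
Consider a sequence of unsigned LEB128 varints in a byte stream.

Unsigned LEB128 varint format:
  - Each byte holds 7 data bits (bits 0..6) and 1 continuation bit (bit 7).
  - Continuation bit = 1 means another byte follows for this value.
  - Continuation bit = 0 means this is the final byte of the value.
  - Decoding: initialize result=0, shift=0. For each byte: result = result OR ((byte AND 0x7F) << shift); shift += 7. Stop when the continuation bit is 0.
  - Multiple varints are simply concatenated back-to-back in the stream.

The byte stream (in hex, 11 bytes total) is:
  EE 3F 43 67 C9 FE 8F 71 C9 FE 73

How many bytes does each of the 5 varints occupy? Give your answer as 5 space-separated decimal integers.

Answer: 2 1 1 4 3

Derivation:
  byte[0]=0xEE cont=1 payload=0x6E=110: acc |= 110<<0 -> acc=110 shift=7
  byte[1]=0x3F cont=0 payload=0x3F=63: acc |= 63<<7 -> acc=8174 shift=14 [end]
Varint 1: bytes[0:2] = EE 3F -> value 8174 (2 byte(s))
  byte[2]=0x43 cont=0 payload=0x43=67: acc |= 67<<0 -> acc=67 shift=7 [end]
Varint 2: bytes[2:3] = 43 -> value 67 (1 byte(s))
  byte[3]=0x67 cont=0 payload=0x67=103: acc |= 103<<0 -> acc=103 shift=7 [end]
Varint 3: bytes[3:4] = 67 -> value 103 (1 byte(s))
  byte[4]=0xC9 cont=1 payload=0x49=73: acc |= 73<<0 -> acc=73 shift=7
  byte[5]=0xFE cont=1 payload=0x7E=126: acc |= 126<<7 -> acc=16201 shift=14
  byte[6]=0x8F cont=1 payload=0x0F=15: acc |= 15<<14 -> acc=261961 shift=21
  byte[7]=0x71 cont=0 payload=0x71=113: acc |= 113<<21 -> acc=237240137 shift=28 [end]
Varint 4: bytes[4:8] = C9 FE 8F 71 -> value 237240137 (4 byte(s))
  byte[8]=0xC9 cont=1 payload=0x49=73: acc |= 73<<0 -> acc=73 shift=7
  byte[9]=0xFE cont=1 payload=0x7E=126: acc |= 126<<7 -> acc=16201 shift=14
  byte[10]=0x73 cont=0 payload=0x73=115: acc |= 115<<14 -> acc=1900361 shift=21 [end]
Varint 5: bytes[8:11] = C9 FE 73 -> value 1900361 (3 byte(s))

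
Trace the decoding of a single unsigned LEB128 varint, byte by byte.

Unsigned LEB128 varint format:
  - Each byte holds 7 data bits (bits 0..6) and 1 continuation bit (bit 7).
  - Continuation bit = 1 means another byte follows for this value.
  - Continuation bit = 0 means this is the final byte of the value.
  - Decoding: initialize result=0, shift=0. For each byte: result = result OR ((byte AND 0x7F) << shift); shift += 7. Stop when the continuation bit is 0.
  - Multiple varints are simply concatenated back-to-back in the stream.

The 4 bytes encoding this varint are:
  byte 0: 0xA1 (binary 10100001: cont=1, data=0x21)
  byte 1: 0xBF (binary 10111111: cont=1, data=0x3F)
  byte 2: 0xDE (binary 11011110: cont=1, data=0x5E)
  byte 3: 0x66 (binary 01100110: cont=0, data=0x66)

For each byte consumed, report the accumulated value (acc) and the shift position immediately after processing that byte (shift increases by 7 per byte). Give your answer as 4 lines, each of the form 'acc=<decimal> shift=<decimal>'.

byte 0=0xA1: payload=0x21=33, contrib = 33<<0 = 33; acc -> 33, shift -> 7
byte 1=0xBF: payload=0x3F=63, contrib = 63<<7 = 8064; acc -> 8097, shift -> 14
byte 2=0xDE: payload=0x5E=94, contrib = 94<<14 = 1540096; acc -> 1548193, shift -> 21
byte 3=0x66: payload=0x66=102, contrib = 102<<21 = 213909504; acc -> 215457697, shift -> 28

Answer: acc=33 shift=7
acc=8097 shift=14
acc=1548193 shift=21
acc=215457697 shift=28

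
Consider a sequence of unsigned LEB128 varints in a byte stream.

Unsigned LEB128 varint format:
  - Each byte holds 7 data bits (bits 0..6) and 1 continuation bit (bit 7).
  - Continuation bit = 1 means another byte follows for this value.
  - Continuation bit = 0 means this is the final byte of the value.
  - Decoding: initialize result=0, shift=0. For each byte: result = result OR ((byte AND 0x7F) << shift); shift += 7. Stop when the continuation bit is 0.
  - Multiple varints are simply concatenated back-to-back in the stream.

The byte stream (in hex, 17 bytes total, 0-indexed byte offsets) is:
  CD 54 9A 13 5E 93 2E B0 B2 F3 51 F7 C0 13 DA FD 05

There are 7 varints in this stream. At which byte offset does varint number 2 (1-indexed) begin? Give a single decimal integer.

  byte[0]=0xCD cont=1 payload=0x4D=77: acc |= 77<<0 -> acc=77 shift=7
  byte[1]=0x54 cont=0 payload=0x54=84: acc |= 84<<7 -> acc=10829 shift=14 [end]
Varint 1: bytes[0:2] = CD 54 -> value 10829 (2 byte(s))
  byte[2]=0x9A cont=1 payload=0x1A=26: acc |= 26<<0 -> acc=26 shift=7
  byte[3]=0x13 cont=0 payload=0x13=19: acc |= 19<<7 -> acc=2458 shift=14 [end]
Varint 2: bytes[2:4] = 9A 13 -> value 2458 (2 byte(s))
  byte[4]=0x5E cont=0 payload=0x5E=94: acc |= 94<<0 -> acc=94 shift=7 [end]
Varint 3: bytes[4:5] = 5E -> value 94 (1 byte(s))
  byte[5]=0x93 cont=1 payload=0x13=19: acc |= 19<<0 -> acc=19 shift=7
  byte[6]=0x2E cont=0 payload=0x2E=46: acc |= 46<<7 -> acc=5907 shift=14 [end]
Varint 4: bytes[5:7] = 93 2E -> value 5907 (2 byte(s))
  byte[7]=0xB0 cont=1 payload=0x30=48: acc |= 48<<0 -> acc=48 shift=7
  byte[8]=0xB2 cont=1 payload=0x32=50: acc |= 50<<7 -> acc=6448 shift=14
  byte[9]=0xF3 cont=1 payload=0x73=115: acc |= 115<<14 -> acc=1890608 shift=21
  byte[10]=0x51 cont=0 payload=0x51=81: acc |= 81<<21 -> acc=171759920 shift=28 [end]
Varint 5: bytes[7:11] = B0 B2 F3 51 -> value 171759920 (4 byte(s))
  byte[11]=0xF7 cont=1 payload=0x77=119: acc |= 119<<0 -> acc=119 shift=7
  byte[12]=0xC0 cont=1 payload=0x40=64: acc |= 64<<7 -> acc=8311 shift=14
  byte[13]=0x13 cont=0 payload=0x13=19: acc |= 19<<14 -> acc=319607 shift=21 [end]
Varint 6: bytes[11:14] = F7 C0 13 -> value 319607 (3 byte(s))
  byte[14]=0xDA cont=1 payload=0x5A=90: acc |= 90<<0 -> acc=90 shift=7
  byte[15]=0xFD cont=1 payload=0x7D=125: acc |= 125<<7 -> acc=16090 shift=14
  byte[16]=0x05 cont=0 payload=0x05=5: acc |= 5<<14 -> acc=98010 shift=21 [end]
Varint 7: bytes[14:17] = DA FD 05 -> value 98010 (3 byte(s))

Answer: 2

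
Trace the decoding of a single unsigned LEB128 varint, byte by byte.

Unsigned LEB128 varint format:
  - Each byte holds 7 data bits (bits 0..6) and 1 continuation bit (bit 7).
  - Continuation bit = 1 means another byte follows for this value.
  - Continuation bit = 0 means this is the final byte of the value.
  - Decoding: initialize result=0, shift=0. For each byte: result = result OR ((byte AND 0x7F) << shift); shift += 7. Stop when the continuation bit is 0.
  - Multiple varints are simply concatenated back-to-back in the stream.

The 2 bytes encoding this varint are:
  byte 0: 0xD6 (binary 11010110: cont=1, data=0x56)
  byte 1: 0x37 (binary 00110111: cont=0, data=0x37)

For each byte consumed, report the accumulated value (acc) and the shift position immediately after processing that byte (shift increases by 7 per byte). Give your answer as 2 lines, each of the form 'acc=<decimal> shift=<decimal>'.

byte 0=0xD6: payload=0x56=86, contrib = 86<<0 = 86; acc -> 86, shift -> 7
byte 1=0x37: payload=0x37=55, contrib = 55<<7 = 7040; acc -> 7126, shift -> 14

Answer: acc=86 shift=7
acc=7126 shift=14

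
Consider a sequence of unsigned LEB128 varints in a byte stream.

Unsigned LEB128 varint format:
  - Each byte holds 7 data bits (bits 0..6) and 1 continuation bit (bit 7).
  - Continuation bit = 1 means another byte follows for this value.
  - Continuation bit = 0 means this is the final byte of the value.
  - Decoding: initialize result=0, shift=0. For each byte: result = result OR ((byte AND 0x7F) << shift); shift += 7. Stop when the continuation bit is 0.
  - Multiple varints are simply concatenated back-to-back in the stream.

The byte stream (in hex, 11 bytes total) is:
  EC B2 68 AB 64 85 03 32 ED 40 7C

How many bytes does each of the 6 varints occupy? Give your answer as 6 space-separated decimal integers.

  byte[0]=0xEC cont=1 payload=0x6C=108: acc |= 108<<0 -> acc=108 shift=7
  byte[1]=0xB2 cont=1 payload=0x32=50: acc |= 50<<7 -> acc=6508 shift=14
  byte[2]=0x68 cont=0 payload=0x68=104: acc |= 104<<14 -> acc=1710444 shift=21 [end]
Varint 1: bytes[0:3] = EC B2 68 -> value 1710444 (3 byte(s))
  byte[3]=0xAB cont=1 payload=0x2B=43: acc |= 43<<0 -> acc=43 shift=7
  byte[4]=0x64 cont=0 payload=0x64=100: acc |= 100<<7 -> acc=12843 shift=14 [end]
Varint 2: bytes[3:5] = AB 64 -> value 12843 (2 byte(s))
  byte[5]=0x85 cont=1 payload=0x05=5: acc |= 5<<0 -> acc=5 shift=7
  byte[6]=0x03 cont=0 payload=0x03=3: acc |= 3<<7 -> acc=389 shift=14 [end]
Varint 3: bytes[5:7] = 85 03 -> value 389 (2 byte(s))
  byte[7]=0x32 cont=0 payload=0x32=50: acc |= 50<<0 -> acc=50 shift=7 [end]
Varint 4: bytes[7:8] = 32 -> value 50 (1 byte(s))
  byte[8]=0xED cont=1 payload=0x6D=109: acc |= 109<<0 -> acc=109 shift=7
  byte[9]=0x40 cont=0 payload=0x40=64: acc |= 64<<7 -> acc=8301 shift=14 [end]
Varint 5: bytes[8:10] = ED 40 -> value 8301 (2 byte(s))
  byte[10]=0x7C cont=0 payload=0x7C=124: acc |= 124<<0 -> acc=124 shift=7 [end]
Varint 6: bytes[10:11] = 7C -> value 124 (1 byte(s))

Answer: 3 2 2 1 2 1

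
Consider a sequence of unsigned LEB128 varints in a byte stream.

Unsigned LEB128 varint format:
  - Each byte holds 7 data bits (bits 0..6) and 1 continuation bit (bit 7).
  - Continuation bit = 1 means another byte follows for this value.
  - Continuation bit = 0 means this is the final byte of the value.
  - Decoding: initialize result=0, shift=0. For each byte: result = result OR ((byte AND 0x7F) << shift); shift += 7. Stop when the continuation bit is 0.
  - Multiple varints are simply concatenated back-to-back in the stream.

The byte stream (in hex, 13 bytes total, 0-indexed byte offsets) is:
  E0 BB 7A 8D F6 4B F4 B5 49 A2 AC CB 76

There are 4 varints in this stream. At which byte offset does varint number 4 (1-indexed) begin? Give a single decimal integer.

Answer: 9

Derivation:
  byte[0]=0xE0 cont=1 payload=0x60=96: acc |= 96<<0 -> acc=96 shift=7
  byte[1]=0xBB cont=1 payload=0x3B=59: acc |= 59<<7 -> acc=7648 shift=14
  byte[2]=0x7A cont=0 payload=0x7A=122: acc |= 122<<14 -> acc=2006496 shift=21 [end]
Varint 1: bytes[0:3] = E0 BB 7A -> value 2006496 (3 byte(s))
  byte[3]=0x8D cont=1 payload=0x0D=13: acc |= 13<<0 -> acc=13 shift=7
  byte[4]=0xF6 cont=1 payload=0x76=118: acc |= 118<<7 -> acc=15117 shift=14
  byte[5]=0x4B cont=0 payload=0x4B=75: acc |= 75<<14 -> acc=1243917 shift=21 [end]
Varint 2: bytes[3:6] = 8D F6 4B -> value 1243917 (3 byte(s))
  byte[6]=0xF4 cont=1 payload=0x74=116: acc |= 116<<0 -> acc=116 shift=7
  byte[7]=0xB5 cont=1 payload=0x35=53: acc |= 53<<7 -> acc=6900 shift=14
  byte[8]=0x49 cont=0 payload=0x49=73: acc |= 73<<14 -> acc=1202932 shift=21 [end]
Varint 3: bytes[6:9] = F4 B5 49 -> value 1202932 (3 byte(s))
  byte[9]=0xA2 cont=1 payload=0x22=34: acc |= 34<<0 -> acc=34 shift=7
  byte[10]=0xAC cont=1 payload=0x2C=44: acc |= 44<<7 -> acc=5666 shift=14
  byte[11]=0xCB cont=1 payload=0x4B=75: acc |= 75<<14 -> acc=1234466 shift=21
  byte[12]=0x76 cont=0 payload=0x76=118: acc |= 118<<21 -> acc=248698402 shift=28 [end]
Varint 4: bytes[9:13] = A2 AC CB 76 -> value 248698402 (4 byte(s))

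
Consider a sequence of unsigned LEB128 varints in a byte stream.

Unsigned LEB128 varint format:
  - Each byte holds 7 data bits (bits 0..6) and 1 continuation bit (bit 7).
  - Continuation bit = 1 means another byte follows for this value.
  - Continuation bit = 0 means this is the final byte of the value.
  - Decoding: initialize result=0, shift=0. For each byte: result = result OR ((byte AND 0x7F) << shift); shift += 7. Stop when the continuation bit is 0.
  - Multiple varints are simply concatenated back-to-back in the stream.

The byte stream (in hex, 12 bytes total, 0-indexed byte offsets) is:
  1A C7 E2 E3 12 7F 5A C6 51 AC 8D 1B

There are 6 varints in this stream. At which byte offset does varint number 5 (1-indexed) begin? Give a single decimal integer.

Answer: 7

Derivation:
  byte[0]=0x1A cont=0 payload=0x1A=26: acc |= 26<<0 -> acc=26 shift=7 [end]
Varint 1: bytes[0:1] = 1A -> value 26 (1 byte(s))
  byte[1]=0xC7 cont=1 payload=0x47=71: acc |= 71<<0 -> acc=71 shift=7
  byte[2]=0xE2 cont=1 payload=0x62=98: acc |= 98<<7 -> acc=12615 shift=14
  byte[3]=0xE3 cont=1 payload=0x63=99: acc |= 99<<14 -> acc=1634631 shift=21
  byte[4]=0x12 cont=0 payload=0x12=18: acc |= 18<<21 -> acc=39383367 shift=28 [end]
Varint 2: bytes[1:5] = C7 E2 E3 12 -> value 39383367 (4 byte(s))
  byte[5]=0x7F cont=0 payload=0x7F=127: acc |= 127<<0 -> acc=127 shift=7 [end]
Varint 3: bytes[5:6] = 7F -> value 127 (1 byte(s))
  byte[6]=0x5A cont=0 payload=0x5A=90: acc |= 90<<0 -> acc=90 shift=7 [end]
Varint 4: bytes[6:7] = 5A -> value 90 (1 byte(s))
  byte[7]=0xC6 cont=1 payload=0x46=70: acc |= 70<<0 -> acc=70 shift=7
  byte[8]=0x51 cont=0 payload=0x51=81: acc |= 81<<7 -> acc=10438 shift=14 [end]
Varint 5: bytes[7:9] = C6 51 -> value 10438 (2 byte(s))
  byte[9]=0xAC cont=1 payload=0x2C=44: acc |= 44<<0 -> acc=44 shift=7
  byte[10]=0x8D cont=1 payload=0x0D=13: acc |= 13<<7 -> acc=1708 shift=14
  byte[11]=0x1B cont=0 payload=0x1B=27: acc |= 27<<14 -> acc=444076 shift=21 [end]
Varint 6: bytes[9:12] = AC 8D 1B -> value 444076 (3 byte(s))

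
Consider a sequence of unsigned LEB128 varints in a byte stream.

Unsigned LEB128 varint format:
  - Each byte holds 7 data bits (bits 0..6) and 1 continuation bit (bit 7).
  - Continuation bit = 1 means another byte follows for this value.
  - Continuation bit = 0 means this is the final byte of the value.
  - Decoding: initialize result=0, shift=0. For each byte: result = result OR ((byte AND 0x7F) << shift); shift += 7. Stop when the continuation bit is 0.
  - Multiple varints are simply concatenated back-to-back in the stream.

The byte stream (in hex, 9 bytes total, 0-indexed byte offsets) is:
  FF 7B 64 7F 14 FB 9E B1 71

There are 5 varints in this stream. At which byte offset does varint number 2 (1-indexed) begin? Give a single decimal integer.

  byte[0]=0xFF cont=1 payload=0x7F=127: acc |= 127<<0 -> acc=127 shift=7
  byte[1]=0x7B cont=0 payload=0x7B=123: acc |= 123<<7 -> acc=15871 shift=14 [end]
Varint 1: bytes[0:2] = FF 7B -> value 15871 (2 byte(s))
  byte[2]=0x64 cont=0 payload=0x64=100: acc |= 100<<0 -> acc=100 shift=7 [end]
Varint 2: bytes[2:3] = 64 -> value 100 (1 byte(s))
  byte[3]=0x7F cont=0 payload=0x7F=127: acc |= 127<<0 -> acc=127 shift=7 [end]
Varint 3: bytes[3:4] = 7F -> value 127 (1 byte(s))
  byte[4]=0x14 cont=0 payload=0x14=20: acc |= 20<<0 -> acc=20 shift=7 [end]
Varint 4: bytes[4:5] = 14 -> value 20 (1 byte(s))
  byte[5]=0xFB cont=1 payload=0x7B=123: acc |= 123<<0 -> acc=123 shift=7
  byte[6]=0x9E cont=1 payload=0x1E=30: acc |= 30<<7 -> acc=3963 shift=14
  byte[7]=0xB1 cont=1 payload=0x31=49: acc |= 49<<14 -> acc=806779 shift=21
  byte[8]=0x71 cont=0 payload=0x71=113: acc |= 113<<21 -> acc=237784955 shift=28 [end]
Varint 5: bytes[5:9] = FB 9E B1 71 -> value 237784955 (4 byte(s))

Answer: 2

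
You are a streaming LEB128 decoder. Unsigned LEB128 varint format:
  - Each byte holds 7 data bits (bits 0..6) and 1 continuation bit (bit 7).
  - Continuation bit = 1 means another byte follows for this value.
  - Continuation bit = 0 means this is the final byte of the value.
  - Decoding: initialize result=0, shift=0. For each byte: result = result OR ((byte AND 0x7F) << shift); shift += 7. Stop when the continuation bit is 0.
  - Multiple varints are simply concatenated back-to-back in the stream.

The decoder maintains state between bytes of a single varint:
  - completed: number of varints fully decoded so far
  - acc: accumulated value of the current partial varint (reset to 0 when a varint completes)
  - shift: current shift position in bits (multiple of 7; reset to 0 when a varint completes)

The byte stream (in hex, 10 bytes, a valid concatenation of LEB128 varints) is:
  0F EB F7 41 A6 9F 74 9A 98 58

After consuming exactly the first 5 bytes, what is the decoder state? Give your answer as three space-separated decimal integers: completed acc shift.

Answer: 2 38 7

Derivation:
byte[0]=0x0F cont=0 payload=0x0F: varint #1 complete (value=15); reset -> completed=1 acc=0 shift=0
byte[1]=0xEB cont=1 payload=0x6B: acc |= 107<<0 -> completed=1 acc=107 shift=7
byte[2]=0xF7 cont=1 payload=0x77: acc |= 119<<7 -> completed=1 acc=15339 shift=14
byte[3]=0x41 cont=0 payload=0x41: varint #2 complete (value=1080299); reset -> completed=2 acc=0 shift=0
byte[4]=0xA6 cont=1 payload=0x26: acc |= 38<<0 -> completed=2 acc=38 shift=7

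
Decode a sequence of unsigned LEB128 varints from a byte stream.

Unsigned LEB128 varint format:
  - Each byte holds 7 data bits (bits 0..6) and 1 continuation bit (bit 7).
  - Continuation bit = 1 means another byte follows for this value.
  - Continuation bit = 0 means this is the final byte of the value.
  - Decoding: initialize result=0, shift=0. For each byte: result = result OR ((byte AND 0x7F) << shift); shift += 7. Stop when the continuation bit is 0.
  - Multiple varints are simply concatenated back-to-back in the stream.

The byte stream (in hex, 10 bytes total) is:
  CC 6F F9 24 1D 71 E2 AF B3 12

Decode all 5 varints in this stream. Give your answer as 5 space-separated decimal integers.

  byte[0]=0xCC cont=1 payload=0x4C=76: acc |= 76<<0 -> acc=76 shift=7
  byte[1]=0x6F cont=0 payload=0x6F=111: acc |= 111<<7 -> acc=14284 shift=14 [end]
Varint 1: bytes[0:2] = CC 6F -> value 14284 (2 byte(s))
  byte[2]=0xF9 cont=1 payload=0x79=121: acc |= 121<<0 -> acc=121 shift=7
  byte[3]=0x24 cont=0 payload=0x24=36: acc |= 36<<7 -> acc=4729 shift=14 [end]
Varint 2: bytes[2:4] = F9 24 -> value 4729 (2 byte(s))
  byte[4]=0x1D cont=0 payload=0x1D=29: acc |= 29<<0 -> acc=29 shift=7 [end]
Varint 3: bytes[4:5] = 1D -> value 29 (1 byte(s))
  byte[5]=0x71 cont=0 payload=0x71=113: acc |= 113<<0 -> acc=113 shift=7 [end]
Varint 4: bytes[5:6] = 71 -> value 113 (1 byte(s))
  byte[6]=0xE2 cont=1 payload=0x62=98: acc |= 98<<0 -> acc=98 shift=7
  byte[7]=0xAF cont=1 payload=0x2F=47: acc |= 47<<7 -> acc=6114 shift=14
  byte[8]=0xB3 cont=1 payload=0x33=51: acc |= 51<<14 -> acc=841698 shift=21
  byte[9]=0x12 cont=0 payload=0x12=18: acc |= 18<<21 -> acc=38590434 shift=28 [end]
Varint 5: bytes[6:10] = E2 AF B3 12 -> value 38590434 (4 byte(s))

Answer: 14284 4729 29 113 38590434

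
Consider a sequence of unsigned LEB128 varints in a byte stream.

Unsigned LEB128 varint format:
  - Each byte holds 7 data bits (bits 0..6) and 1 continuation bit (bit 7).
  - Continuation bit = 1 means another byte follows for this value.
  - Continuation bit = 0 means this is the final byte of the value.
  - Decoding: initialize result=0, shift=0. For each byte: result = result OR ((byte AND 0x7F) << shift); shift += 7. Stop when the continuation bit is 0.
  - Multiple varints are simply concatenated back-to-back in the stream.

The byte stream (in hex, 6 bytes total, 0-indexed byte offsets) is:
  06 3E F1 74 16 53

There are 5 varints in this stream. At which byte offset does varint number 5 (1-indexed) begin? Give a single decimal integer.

  byte[0]=0x06 cont=0 payload=0x06=6: acc |= 6<<0 -> acc=6 shift=7 [end]
Varint 1: bytes[0:1] = 06 -> value 6 (1 byte(s))
  byte[1]=0x3E cont=0 payload=0x3E=62: acc |= 62<<0 -> acc=62 shift=7 [end]
Varint 2: bytes[1:2] = 3E -> value 62 (1 byte(s))
  byte[2]=0xF1 cont=1 payload=0x71=113: acc |= 113<<0 -> acc=113 shift=7
  byte[3]=0x74 cont=0 payload=0x74=116: acc |= 116<<7 -> acc=14961 shift=14 [end]
Varint 3: bytes[2:4] = F1 74 -> value 14961 (2 byte(s))
  byte[4]=0x16 cont=0 payload=0x16=22: acc |= 22<<0 -> acc=22 shift=7 [end]
Varint 4: bytes[4:5] = 16 -> value 22 (1 byte(s))
  byte[5]=0x53 cont=0 payload=0x53=83: acc |= 83<<0 -> acc=83 shift=7 [end]
Varint 5: bytes[5:6] = 53 -> value 83 (1 byte(s))

Answer: 5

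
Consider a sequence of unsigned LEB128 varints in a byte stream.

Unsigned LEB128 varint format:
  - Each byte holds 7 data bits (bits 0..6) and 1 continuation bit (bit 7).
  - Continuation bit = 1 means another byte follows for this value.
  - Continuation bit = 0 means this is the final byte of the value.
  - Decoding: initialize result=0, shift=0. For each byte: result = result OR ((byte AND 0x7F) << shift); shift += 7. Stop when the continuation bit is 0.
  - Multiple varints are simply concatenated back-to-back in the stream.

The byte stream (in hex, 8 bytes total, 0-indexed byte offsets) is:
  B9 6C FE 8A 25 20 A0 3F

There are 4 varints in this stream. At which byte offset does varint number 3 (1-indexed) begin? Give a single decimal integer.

Answer: 5

Derivation:
  byte[0]=0xB9 cont=1 payload=0x39=57: acc |= 57<<0 -> acc=57 shift=7
  byte[1]=0x6C cont=0 payload=0x6C=108: acc |= 108<<7 -> acc=13881 shift=14 [end]
Varint 1: bytes[0:2] = B9 6C -> value 13881 (2 byte(s))
  byte[2]=0xFE cont=1 payload=0x7E=126: acc |= 126<<0 -> acc=126 shift=7
  byte[3]=0x8A cont=1 payload=0x0A=10: acc |= 10<<7 -> acc=1406 shift=14
  byte[4]=0x25 cont=0 payload=0x25=37: acc |= 37<<14 -> acc=607614 shift=21 [end]
Varint 2: bytes[2:5] = FE 8A 25 -> value 607614 (3 byte(s))
  byte[5]=0x20 cont=0 payload=0x20=32: acc |= 32<<0 -> acc=32 shift=7 [end]
Varint 3: bytes[5:6] = 20 -> value 32 (1 byte(s))
  byte[6]=0xA0 cont=1 payload=0x20=32: acc |= 32<<0 -> acc=32 shift=7
  byte[7]=0x3F cont=0 payload=0x3F=63: acc |= 63<<7 -> acc=8096 shift=14 [end]
Varint 4: bytes[6:8] = A0 3F -> value 8096 (2 byte(s))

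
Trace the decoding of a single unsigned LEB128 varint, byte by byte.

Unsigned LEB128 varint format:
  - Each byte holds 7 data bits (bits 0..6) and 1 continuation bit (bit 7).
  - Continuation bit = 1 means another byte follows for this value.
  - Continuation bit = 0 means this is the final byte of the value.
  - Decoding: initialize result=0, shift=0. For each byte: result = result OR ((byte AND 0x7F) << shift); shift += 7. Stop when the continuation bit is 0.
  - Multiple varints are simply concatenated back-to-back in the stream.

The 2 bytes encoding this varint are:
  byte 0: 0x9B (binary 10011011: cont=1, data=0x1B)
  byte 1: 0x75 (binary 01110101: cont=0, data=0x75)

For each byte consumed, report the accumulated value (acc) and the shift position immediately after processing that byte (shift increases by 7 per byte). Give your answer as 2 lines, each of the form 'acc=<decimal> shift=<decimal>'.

byte 0=0x9B: payload=0x1B=27, contrib = 27<<0 = 27; acc -> 27, shift -> 7
byte 1=0x75: payload=0x75=117, contrib = 117<<7 = 14976; acc -> 15003, shift -> 14

Answer: acc=27 shift=7
acc=15003 shift=14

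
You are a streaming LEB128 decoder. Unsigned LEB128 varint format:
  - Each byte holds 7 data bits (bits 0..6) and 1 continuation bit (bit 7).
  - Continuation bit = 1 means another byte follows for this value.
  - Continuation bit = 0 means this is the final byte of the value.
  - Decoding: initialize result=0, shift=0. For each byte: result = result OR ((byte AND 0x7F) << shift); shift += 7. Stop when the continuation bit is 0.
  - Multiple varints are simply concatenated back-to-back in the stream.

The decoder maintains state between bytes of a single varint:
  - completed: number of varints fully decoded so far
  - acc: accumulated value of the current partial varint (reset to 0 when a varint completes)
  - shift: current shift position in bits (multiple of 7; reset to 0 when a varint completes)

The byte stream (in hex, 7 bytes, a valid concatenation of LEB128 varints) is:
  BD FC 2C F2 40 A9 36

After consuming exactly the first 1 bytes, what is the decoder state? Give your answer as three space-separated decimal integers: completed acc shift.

Answer: 0 61 7

Derivation:
byte[0]=0xBD cont=1 payload=0x3D: acc |= 61<<0 -> completed=0 acc=61 shift=7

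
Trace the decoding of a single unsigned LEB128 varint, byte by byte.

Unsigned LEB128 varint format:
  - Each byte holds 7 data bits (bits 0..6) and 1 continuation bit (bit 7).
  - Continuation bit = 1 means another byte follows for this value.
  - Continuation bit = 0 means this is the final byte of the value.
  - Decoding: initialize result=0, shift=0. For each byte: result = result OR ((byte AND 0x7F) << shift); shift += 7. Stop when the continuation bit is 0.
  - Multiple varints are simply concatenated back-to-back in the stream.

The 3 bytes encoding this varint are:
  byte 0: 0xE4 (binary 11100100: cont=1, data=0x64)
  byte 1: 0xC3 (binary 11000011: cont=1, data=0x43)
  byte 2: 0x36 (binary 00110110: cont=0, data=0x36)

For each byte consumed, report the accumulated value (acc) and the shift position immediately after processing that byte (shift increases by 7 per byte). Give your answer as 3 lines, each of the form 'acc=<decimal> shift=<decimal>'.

byte 0=0xE4: payload=0x64=100, contrib = 100<<0 = 100; acc -> 100, shift -> 7
byte 1=0xC3: payload=0x43=67, contrib = 67<<7 = 8576; acc -> 8676, shift -> 14
byte 2=0x36: payload=0x36=54, contrib = 54<<14 = 884736; acc -> 893412, shift -> 21

Answer: acc=100 shift=7
acc=8676 shift=14
acc=893412 shift=21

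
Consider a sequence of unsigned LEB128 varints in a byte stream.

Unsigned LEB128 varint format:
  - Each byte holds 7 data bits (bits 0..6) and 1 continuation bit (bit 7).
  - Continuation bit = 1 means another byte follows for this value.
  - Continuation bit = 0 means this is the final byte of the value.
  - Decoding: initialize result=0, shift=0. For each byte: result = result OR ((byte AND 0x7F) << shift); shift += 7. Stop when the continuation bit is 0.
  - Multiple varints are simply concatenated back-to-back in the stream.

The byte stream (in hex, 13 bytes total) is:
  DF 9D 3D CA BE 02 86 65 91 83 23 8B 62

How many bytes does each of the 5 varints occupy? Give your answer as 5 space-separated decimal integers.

Answer: 3 3 2 3 2

Derivation:
  byte[0]=0xDF cont=1 payload=0x5F=95: acc |= 95<<0 -> acc=95 shift=7
  byte[1]=0x9D cont=1 payload=0x1D=29: acc |= 29<<7 -> acc=3807 shift=14
  byte[2]=0x3D cont=0 payload=0x3D=61: acc |= 61<<14 -> acc=1003231 shift=21 [end]
Varint 1: bytes[0:3] = DF 9D 3D -> value 1003231 (3 byte(s))
  byte[3]=0xCA cont=1 payload=0x4A=74: acc |= 74<<0 -> acc=74 shift=7
  byte[4]=0xBE cont=1 payload=0x3E=62: acc |= 62<<7 -> acc=8010 shift=14
  byte[5]=0x02 cont=0 payload=0x02=2: acc |= 2<<14 -> acc=40778 shift=21 [end]
Varint 2: bytes[3:6] = CA BE 02 -> value 40778 (3 byte(s))
  byte[6]=0x86 cont=1 payload=0x06=6: acc |= 6<<0 -> acc=6 shift=7
  byte[7]=0x65 cont=0 payload=0x65=101: acc |= 101<<7 -> acc=12934 shift=14 [end]
Varint 3: bytes[6:8] = 86 65 -> value 12934 (2 byte(s))
  byte[8]=0x91 cont=1 payload=0x11=17: acc |= 17<<0 -> acc=17 shift=7
  byte[9]=0x83 cont=1 payload=0x03=3: acc |= 3<<7 -> acc=401 shift=14
  byte[10]=0x23 cont=0 payload=0x23=35: acc |= 35<<14 -> acc=573841 shift=21 [end]
Varint 4: bytes[8:11] = 91 83 23 -> value 573841 (3 byte(s))
  byte[11]=0x8B cont=1 payload=0x0B=11: acc |= 11<<0 -> acc=11 shift=7
  byte[12]=0x62 cont=0 payload=0x62=98: acc |= 98<<7 -> acc=12555 shift=14 [end]
Varint 5: bytes[11:13] = 8B 62 -> value 12555 (2 byte(s))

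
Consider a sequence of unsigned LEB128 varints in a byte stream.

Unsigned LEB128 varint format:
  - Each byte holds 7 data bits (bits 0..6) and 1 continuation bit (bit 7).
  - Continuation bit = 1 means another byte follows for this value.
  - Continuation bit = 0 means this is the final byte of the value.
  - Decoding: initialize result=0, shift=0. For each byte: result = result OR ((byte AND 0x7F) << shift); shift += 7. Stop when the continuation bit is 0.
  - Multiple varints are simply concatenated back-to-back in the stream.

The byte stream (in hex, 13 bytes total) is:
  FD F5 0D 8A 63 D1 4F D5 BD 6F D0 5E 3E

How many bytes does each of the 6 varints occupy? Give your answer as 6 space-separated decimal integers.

Answer: 3 2 2 3 2 1

Derivation:
  byte[0]=0xFD cont=1 payload=0x7D=125: acc |= 125<<0 -> acc=125 shift=7
  byte[1]=0xF5 cont=1 payload=0x75=117: acc |= 117<<7 -> acc=15101 shift=14
  byte[2]=0x0D cont=0 payload=0x0D=13: acc |= 13<<14 -> acc=228093 shift=21 [end]
Varint 1: bytes[0:3] = FD F5 0D -> value 228093 (3 byte(s))
  byte[3]=0x8A cont=1 payload=0x0A=10: acc |= 10<<0 -> acc=10 shift=7
  byte[4]=0x63 cont=0 payload=0x63=99: acc |= 99<<7 -> acc=12682 shift=14 [end]
Varint 2: bytes[3:5] = 8A 63 -> value 12682 (2 byte(s))
  byte[5]=0xD1 cont=1 payload=0x51=81: acc |= 81<<0 -> acc=81 shift=7
  byte[6]=0x4F cont=0 payload=0x4F=79: acc |= 79<<7 -> acc=10193 shift=14 [end]
Varint 3: bytes[5:7] = D1 4F -> value 10193 (2 byte(s))
  byte[7]=0xD5 cont=1 payload=0x55=85: acc |= 85<<0 -> acc=85 shift=7
  byte[8]=0xBD cont=1 payload=0x3D=61: acc |= 61<<7 -> acc=7893 shift=14
  byte[9]=0x6F cont=0 payload=0x6F=111: acc |= 111<<14 -> acc=1826517 shift=21 [end]
Varint 4: bytes[7:10] = D5 BD 6F -> value 1826517 (3 byte(s))
  byte[10]=0xD0 cont=1 payload=0x50=80: acc |= 80<<0 -> acc=80 shift=7
  byte[11]=0x5E cont=0 payload=0x5E=94: acc |= 94<<7 -> acc=12112 shift=14 [end]
Varint 5: bytes[10:12] = D0 5E -> value 12112 (2 byte(s))
  byte[12]=0x3E cont=0 payload=0x3E=62: acc |= 62<<0 -> acc=62 shift=7 [end]
Varint 6: bytes[12:13] = 3E -> value 62 (1 byte(s))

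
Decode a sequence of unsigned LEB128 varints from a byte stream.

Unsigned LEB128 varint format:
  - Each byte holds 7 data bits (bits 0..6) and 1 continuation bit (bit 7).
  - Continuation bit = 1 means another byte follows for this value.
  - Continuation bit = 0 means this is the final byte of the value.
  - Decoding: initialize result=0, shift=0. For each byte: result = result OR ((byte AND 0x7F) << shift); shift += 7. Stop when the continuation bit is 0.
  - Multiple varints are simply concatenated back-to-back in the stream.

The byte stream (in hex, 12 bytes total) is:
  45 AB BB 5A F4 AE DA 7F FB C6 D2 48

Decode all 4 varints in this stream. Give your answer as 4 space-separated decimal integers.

  byte[0]=0x45 cont=0 payload=0x45=69: acc |= 69<<0 -> acc=69 shift=7 [end]
Varint 1: bytes[0:1] = 45 -> value 69 (1 byte(s))
  byte[1]=0xAB cont=1 payload=0x2B=43: acc |= 43<<0 -> acc=43 shift=7
  byte[2]=0xBB cont=1 payload=0x3B=59: acc |= 59<<7 -> acc=7595 shift=14
  byte[3]=0x5A cont=0 payload=0x5A=90: acc |= 90<<14 -> acc=1482155 shift=21 [end]
Varint 2: bytes[1:4] = AB BB 5A -> value 1482155 (3 byte(s))
  byte[4]=0xF4 cont=1 payload=0x74=116: acc |= 116<<0 -> acc=116 shift=7
  byte[5]=0xAE cont=1 payload=0x2E=46: acc |= 46<<7 -> acc=6004 shift=14
  byte[6]=0xDA cont=1 payload=0x5A=90: acc |= 90<<14 -> acc=1480564 shift=21
  byte[7]=0x7F cont=0 payload=0x7F=127: acc |= 127<<21 -> acc=267818868 shift=28 [end]
Varint 3: bytes[4:8] = F4 AE DA 7F -> value 267818868 (4 byte(s))
  byte[8]=0xFB cont=1 payload=0x7B=123: acc |= 123<<0 -> acc=123 shift=7
  byte[9]=0xC6 cont=1 payload=0x46=70: acc |= 70<<7 -> acc=9083 shift=14
  byte[10]=0xD2 cont=1 payload=0x52=82: acc |= 82<<14 -> acc=1352571 shift=21
  byte[11]=0x48 cont=0 payload=0x48=72: acc |= 72<<21 -> acc=152347515 shift=28 [end]
Varint 4: bytes[8:12] = FB C6 D2 48 -> value 152347515 (4 byte(s))

Answer: 69 1482155 267818868 152347515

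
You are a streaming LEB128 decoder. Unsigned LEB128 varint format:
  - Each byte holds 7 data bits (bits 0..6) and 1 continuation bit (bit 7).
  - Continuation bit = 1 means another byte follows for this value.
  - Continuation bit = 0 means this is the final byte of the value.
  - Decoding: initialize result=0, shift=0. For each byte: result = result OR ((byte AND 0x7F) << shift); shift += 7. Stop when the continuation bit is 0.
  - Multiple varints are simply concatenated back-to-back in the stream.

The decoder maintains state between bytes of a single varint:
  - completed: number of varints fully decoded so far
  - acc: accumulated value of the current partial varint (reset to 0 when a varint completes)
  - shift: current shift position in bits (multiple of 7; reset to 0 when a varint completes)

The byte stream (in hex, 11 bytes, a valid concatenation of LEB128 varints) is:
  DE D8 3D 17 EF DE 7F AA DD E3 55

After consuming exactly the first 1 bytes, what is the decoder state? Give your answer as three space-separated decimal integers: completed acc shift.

Answer: 0 94 7

Derivation:
byte[0]=0xDE cont=1 payload=0x5E: acc |= 94<<0 -> completed=0 acc=94 shift=7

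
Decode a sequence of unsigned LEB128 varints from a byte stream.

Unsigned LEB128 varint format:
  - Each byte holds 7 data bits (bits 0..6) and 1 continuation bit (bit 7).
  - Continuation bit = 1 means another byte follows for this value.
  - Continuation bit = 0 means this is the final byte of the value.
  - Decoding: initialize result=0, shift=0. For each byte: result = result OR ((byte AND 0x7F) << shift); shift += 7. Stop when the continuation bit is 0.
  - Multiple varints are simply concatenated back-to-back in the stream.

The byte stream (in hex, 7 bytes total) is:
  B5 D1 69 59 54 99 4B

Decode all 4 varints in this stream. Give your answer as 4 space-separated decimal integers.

  byte[0]=0xB5 cont=1 payload=0x35=53: acc |= 53<<0 -> acc=53 shift=7
  byte[1]=0xD1 cont=1 payload=0x51=81: acc |= 81<<7 -> acc=10421 shift=14
  byte[2]=0x69 cont=0 payload=0x69=105: acc |= 105<<14 -> acc=1730741 shift=21 [end]
Varint 1: bytes[0:3] = B5 D1 69 -> value 1730741 (3 byte(s))
  byte[3]=0x59 cont=0 payload=0x59=89: acc |= 89<<0 -> acc=89 shift=7 [end]
Varint 2: bytes[3:4] = 59 -> value 89 (1 byte(s))
  byte[4]=0x54 cont=0 payload=0x54=84: acc |= 84<<0 -> acc=84 shift=7 [end]
Varint 3: bytes[4:5] = 54 -> value 84 (1 byte(s))
  byte[5]=0x99 cont=1 payload=0x19=25: acc |= 25<<0 -> acc=25 shift=7
  byte[6]=0x4B cont=0 payload=0x4B=75: acc |= 75<<7 -> acc=9625 shift=14 [end]
Varint 4: bytes[5:7] = 99 4B -> value 9625 (2 byte(s))

Answer: 1730741 89 84 9625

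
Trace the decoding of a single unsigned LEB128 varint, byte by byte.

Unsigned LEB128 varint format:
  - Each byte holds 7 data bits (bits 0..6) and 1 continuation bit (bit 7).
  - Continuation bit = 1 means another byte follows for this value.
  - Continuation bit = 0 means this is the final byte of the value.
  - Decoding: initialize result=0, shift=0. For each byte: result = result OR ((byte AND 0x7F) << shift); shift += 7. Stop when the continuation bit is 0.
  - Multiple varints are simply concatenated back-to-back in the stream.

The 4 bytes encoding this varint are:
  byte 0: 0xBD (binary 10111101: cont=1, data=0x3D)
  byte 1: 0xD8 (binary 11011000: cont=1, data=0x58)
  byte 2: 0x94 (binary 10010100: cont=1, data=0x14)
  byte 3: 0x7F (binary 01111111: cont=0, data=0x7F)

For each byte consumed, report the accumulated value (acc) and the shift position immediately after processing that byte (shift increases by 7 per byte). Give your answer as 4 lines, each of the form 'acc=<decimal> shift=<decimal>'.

byte 0=0xBD: payload=0x3D=61, contrib = 61<<0 = 61; acc -> 61, shift -> 7
byte 1=0xD8: payload=0x58=88, contrib = 88<<7 = 11264; acc -> 11325, shift -> 14
byte 2=0x94: payload=0x14=20, contrib = 20<<14 = 327680; acc -> 339005, shift -> 21
byte 3=0x7F: payload=0x7F=127, contrib = 127<<21 = 266338304; acc -> 266677309, shift -> 28

Answer: acc=61 shift=7
acc=11325 shift=14
acc=339005 shift=21
acc=266677309 shift=28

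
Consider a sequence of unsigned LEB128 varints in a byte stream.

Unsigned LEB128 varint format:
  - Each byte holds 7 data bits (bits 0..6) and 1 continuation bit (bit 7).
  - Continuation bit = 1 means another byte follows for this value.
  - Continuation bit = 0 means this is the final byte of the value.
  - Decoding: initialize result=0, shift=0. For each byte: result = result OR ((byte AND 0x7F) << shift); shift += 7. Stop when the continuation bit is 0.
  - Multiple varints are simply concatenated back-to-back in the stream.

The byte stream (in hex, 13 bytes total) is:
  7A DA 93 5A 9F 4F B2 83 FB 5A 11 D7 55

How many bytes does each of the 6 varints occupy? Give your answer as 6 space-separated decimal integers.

  byte[0]=0x7A cont=0 payload=0x7A=122: acc |= 122<<0 -> acc=122 shift=7 [end]
Varint 1: bytes[0:1] = 7A -> value 122 (1 byte(s))
  byte[1]=0xDA cont=1 payload=0x5A=90: acc |= 90<<0 -> acc=90 shift=7
  byte[2]=0x93 cont=1 payload=0x13=19: acc |= 19<<7 -> acc=2522 shift=14
  byte[3]=0x5A cont=0 payload=0x5A=90: acc |= 90<<14 -> acc=1477082 shift=21 [end]
Varint 2: bytes[1:4] = DA 93 5A -> value 1477082 (3 byte(s))
  byte[4]=0x9F cont=1 payload=0x1F=31: acc |= 31<<0 -> acc=31 shift=7
  byte[5]=0x4F cont=0 payload=0x4F=79: acc |= 79<<7 -> acc=10143 shift=14 [end]
Varint 3: bytes[4:6] = 9F 4F -> value 10143 (2 byte(s))
  byte[6]=0xB2 cont=1 payload=0x32=50: acc |= 50<<0 -> acc=50 shift=7
  byte[7]=0x83 cont=1 payload=0x03=3: acc |= 3<<7 -> acc=434 shift=14
  byte[8]=0xFB cont=1 payload=0x7B=123: acc |= 123<<14 -> acc=2015666 shift=21
  byte[9]=0x5A cont=0 payload=0x5A=90: acc |= 90<<21 -> acc=190759346 shift=28 [end]
Varint 4: bytes[6:10] = B2 83 FB 5A -> value 190759346 (4 byte(s))
  byte[10]=0x11 cont=0 payload=0x11=17: acc |= 17<<0 -> acc=17 shift=7 [end]
Varint 5: bytes[10:11] = 11 -> value 17 (1 byte(s))
  byte[11]=0xD7 cont=1 payload=0x57=87: acc |= 87<<0 -> acc=87 shift=7
  byte[12]=0x55 cont=0 payload=0x55=85: acc |= 85<<7 -> acc=10967 shift=14 [end]
Varint 6: bytes[11:13] = D7 55 -> value 10967 (2 byte(s))

Answer: 1 3 2 4 1 2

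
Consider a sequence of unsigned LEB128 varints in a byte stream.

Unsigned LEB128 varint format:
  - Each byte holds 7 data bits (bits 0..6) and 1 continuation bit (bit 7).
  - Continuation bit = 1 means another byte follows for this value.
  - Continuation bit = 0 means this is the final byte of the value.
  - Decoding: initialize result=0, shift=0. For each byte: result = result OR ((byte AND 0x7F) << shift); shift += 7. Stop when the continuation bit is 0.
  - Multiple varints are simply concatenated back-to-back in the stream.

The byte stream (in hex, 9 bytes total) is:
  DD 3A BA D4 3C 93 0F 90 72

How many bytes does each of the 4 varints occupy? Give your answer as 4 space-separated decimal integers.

Answer: 2 3 2 2

Derivation:
  byte[0]=0xDD cont=1 payload=0x5D=93: acc |= 93<<0 -> acc=93 shift=7
  byte[1]=0x3A cont=0 payload=0x3A=58: acc |= 58<<7 -> acc=7517 shift=14 [end]
Varint 1: bytes[0:2] = DD 3A -> value 7517 (2 byte(s))
  byte[2]=0xBA cont=1 payload=0x3A=58: acc |= 58<<0 -> acc=58 shift=7
  byte[3]=0xD4 cont=1 payload=0x54=84: acc |= 84<<7 -> acc=10810 shift=14
  byte[4]=0x3C cont=0 payload=0x3C=60: acc |= 60<<14 -> acc=993850 shift=21 [end]
Varint 2: bytes[2:5] = BA D4 3C -> value 993850 (3 byte(s))
  byte[5]=0x93 cont=1 payload=0x13=19: acc |= 19<<0 -> acc=19 shift=7
  byte[6]=0x0F cont=0 payload=0x0F=15: acc |= 15<<7 -> acc=1939 shift=14 [end]
Varint 3: bytes[5:7] = 93 0F -> value 1939 (2 byte(s))
  byte[7]=0x90 cont=1 payload=0x10=16: acc |= 16<<0 -> acc=16 shift=7
  byte[8]=0x72 cont=0 payload=0x72=114: acc |= 114<<7 -> acc=14608 shift=14 [end]
Varint 4: bytes[7:9] = 90 72 -> value 14608 (2 byte(s))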